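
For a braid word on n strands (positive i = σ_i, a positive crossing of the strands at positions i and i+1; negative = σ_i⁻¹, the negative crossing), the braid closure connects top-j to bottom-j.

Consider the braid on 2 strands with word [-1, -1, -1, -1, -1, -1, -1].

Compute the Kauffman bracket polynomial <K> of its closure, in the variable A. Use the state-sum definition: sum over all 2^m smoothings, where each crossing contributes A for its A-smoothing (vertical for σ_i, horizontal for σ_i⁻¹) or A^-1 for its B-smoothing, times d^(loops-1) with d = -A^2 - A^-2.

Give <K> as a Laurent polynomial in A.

Braid: s1^-1 s1^-1 s1^-1 s1^-1 s1^-1 s1^-1 s1^-1 on 2 strands, 7 crossings.
Writhe w = (#positive) - (#negative) = 0 - 7 = -7.
Enumerate smoothing states for the bracket polynomial. There are 2^7 = 128 states.
For each crossing: s=0 is the vertical smoothing, s=1 horizontal. Crossing k contributes A^(sign_k * (1 - 2*s_k)); loop factor d = -A^2 - A^-2.
Tabulate the states by total A-exponent and number of loops L (A-exp: L × count):
  A^7: L=7 ×1
  A^5: L=6 ×7
  A^3: L=5 ×21
  A^1: L=4 ×35
  A^-1: L=3 ×35
  A^-3: L=2 ×21
  A^-5: L=1 ×7
  A^-7: L=2 ×1
Each group contributes A^e * Σ count * d^(L-1):
Powers of d = -A^2 - A^-2: d^2 = A^4 + 2 + A^-4; d^3 = -A^6 - 3*A^2 - 3*A^-2 - A^-6; d^4 = A^8 + 4*A^4 + 6 + 4*A^-4 + A^-8; d^5 = -A^10 - 5*A^6 - 10*A^2 - 10*A^-2 - 5*A^-6 - A^-10; d^6 = A^12 + 6*A^8 + 15*A^4 + 20 + 15*A^-4 + 6*A^-8 + A^-12.
  A^7 * (d^6) = A^19 + 6*A^15 + 15*A^11 + 20*A^7 + 15*A^3 + 6*A^-1 + A^-5
  A^5 * (7*d^5) = -7*A^15 - 35*A^11 - 70*A^7 - 70*A^3 - 35*A^-1 - 7*A^-5
  A^3 * (21*d^4) = 21*A^11 + 84*A^7 + 126*A^3 + 84*A^-1 + 21*A^-5
  A^1 * (35*d^3) = -35*A^7 - 105*A^3 - 105*A^-1 - 35*A^-5
  A^-1 * (35*d^2) = 35*A^3 + 70*A^-1 + 35*A^-5
  A^-3 * (21*d) = -21*A^-1 - 21*A^-5
  A^-5 * (7) = 7*A^-5
  A^-7 * (d) = -A^-5 - A^-9
Summing the groups: <K> = A^19 - A^15 + A^11 - A^7 + A^3 - A^-1 - A^-9

Answer: A^19 - A^15 + A^11 - A^7 + A^3 - A^-1 - A^-9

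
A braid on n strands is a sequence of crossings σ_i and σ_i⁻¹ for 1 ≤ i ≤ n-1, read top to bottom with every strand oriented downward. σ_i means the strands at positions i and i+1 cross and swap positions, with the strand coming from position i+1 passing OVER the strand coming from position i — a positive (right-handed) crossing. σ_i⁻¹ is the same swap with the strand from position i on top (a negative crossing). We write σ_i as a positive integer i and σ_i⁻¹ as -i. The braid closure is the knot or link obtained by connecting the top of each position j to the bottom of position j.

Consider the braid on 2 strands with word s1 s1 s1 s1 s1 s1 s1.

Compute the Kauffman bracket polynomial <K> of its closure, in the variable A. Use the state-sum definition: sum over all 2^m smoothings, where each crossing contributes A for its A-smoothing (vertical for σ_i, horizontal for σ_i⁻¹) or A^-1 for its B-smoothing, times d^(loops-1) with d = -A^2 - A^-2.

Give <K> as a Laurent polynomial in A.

Braid: s1 s1 s1 s1 s1 s1 s1 on 2 strands, 7 crossings.
Writhe w = (#positive) - (#negative) = 7 - 0 = 7.
Enumerate smoothing states for the bracket polynomial. There are 2^7 = 128 states.
Each crossing splits two ways (0=vertical, 1=horizontal). The state's weight is A^(#A-smoothings - #B-smoothings) * d^(loops - 1).
Tabulate the states by total A-exponent and number of loops L (A-exp: L × count):
  A^7: L=2 ×1
  A^5: L=1 ×7
  A^3: L=2 ×21
  A^1: L=3 ×35
  A^-1: L=4 ×35
  A^-3: L=5 ×21
  A^-5: L=6 ×7
  A^-7: L=7 ×1
Each group contributes A^e * Σ count * d^(L-1):
Powers of d = -A^2 - A^-2: d^2 = A^4 + 2 + A^-4; d^3 = -A^6 - 3*A^2 - 3*A^-2 - A^-6; d^4 = A^8 + 4*A^4 + 6 + 4*A^-4 + A^-8; d^5 = -A^10 - 5*A^6 - 10*A^2 - 10*A^-2 - 5*A^-6 - A^-10; d^6 = A^12 + 6*A^8 + 15*A^4 + 20 + 15*A^-4 + 6*A^-8 + A^-12.
  A^7 * (d) = -A^9 - A^5
  A^5 * (7) = 7*A^5
  A^3 * (21*d) = -21*A^5 - 21*A
  A^1 * (35*d^2) = 35*A^5 + 70*A + 35*A^-3
  A^-1 * (35*d^3) = -35*A^5 - 105*A - 105*A^-3 - 35*A^-7
  A^-3 * (21*d^4) = 21*A^5 + 84*A + 126*A^-3 + 84*A^-7 + 21*A^-11
  A^-5 * (7*d^5) = -7*A^5 - 35*A - 70*A^-3 - 70*A^-7 - 35*A^-11 - 7*A^-15
  A^-7 * (d^6) = A^5 + 6*A + 15*A^-3 + 20*A^-7 + 15*A^-11 + 6*A^-15 + A^-19
Summing the groups: <K> = -A^9 - A + A^-3 - A^-7 + A^-11 - A^-15 + A^-19

Answer: -A^9 - A + A^-3 - A^-7 + A^-11 - A^-15 + A^-19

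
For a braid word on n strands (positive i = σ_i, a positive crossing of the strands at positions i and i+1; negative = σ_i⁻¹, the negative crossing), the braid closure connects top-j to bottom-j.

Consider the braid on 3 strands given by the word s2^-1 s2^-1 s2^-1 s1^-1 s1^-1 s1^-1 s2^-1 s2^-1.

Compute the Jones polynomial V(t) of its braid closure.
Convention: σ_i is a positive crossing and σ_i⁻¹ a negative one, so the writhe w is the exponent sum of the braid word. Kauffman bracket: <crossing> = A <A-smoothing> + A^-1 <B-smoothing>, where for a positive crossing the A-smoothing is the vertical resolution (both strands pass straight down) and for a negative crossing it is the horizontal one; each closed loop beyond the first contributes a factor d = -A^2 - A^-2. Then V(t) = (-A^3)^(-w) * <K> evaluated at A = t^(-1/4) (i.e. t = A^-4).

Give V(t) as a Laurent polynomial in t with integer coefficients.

t^-3 + 2*t^-5 - 2*t^-6 + 2*t^-7 - 3*t^-8 + 2*t^-9 - 2*t^-10 + t^-11

Derivation:
Braid: s2^-1 s2^-1 s2^-1 s1^-1 s1^-1 s1^-1 s2^-1 s2^-1 on 3 strands, 8 crossings.
Writhe w = (#positive) - (#negative) = 0 - 8 = -8.
Computing the Kauffman bracket via state sum. There are 2^8 = 256 states.
For each crossing: s=0 is the vertical smoothing, s=1 horizontal. Crossing k contributes A^(sign_k * (1 - 2*s_k)); loop factor d = -A^2 - A^-2.
Tabulate the states by total A-exponent and number of loops L (A-exp: L × count):
  A^8: L=7 ×1
  A^6: L=6 ×8
  A^4: L=5 ×28
  A^2: L=4 ×55, L=6 ×1
  A^0: L=3 ×65, L=5 ×5
  A^-2: L=2 ×45, L=4 ×11
  A^-4: L=1 ×15, L=3 ×13
  A^-6: L=2 ×8
  A^-8: L=3 ×1
Each group contributes A^e * Σ count * d^(L-1):
Powers of d = -A^2 - A^-2: d^2 = A^4 + 2 + A^-4; d^3 = -A^6 - 3*A^2 - 3*A^-2 - A^-6; d^4 = A^8 + 4*A^4 + 6 + 4*A^-4 + A^-8; d^5 = -A^10 - 5*A^6 - 10*A^2 - 10*A^-2 - 5*A^-6 - A^-10; d^6 = A^12 + 6*A^8 + 15*A^4 + 20 + 15*A^-4 + 6*A^-8 + A^-12.
  A^8 * (d^6) = A^20 + 6*A^16 + 15*A^12 + 20*A^8 + 15*A^4 + 6 + A^-4
  A^6 * (8*d^5) = -8*A^16 - 40*A^12 - 80*A^8 - 80*A^4 - 40 - 8*A^-4
  A^4 * (28*d^4) = 28*A^12 + 112*A^8 + 168*A^4 + 112 + 28*A^-4
  A^2 * (55*d^3 + d^5) = -A^12 - 60*A^8 - 175*A^4 - 175 - 60*A^-4 - A^-8
  A^0 * (65*d^2 + 5*d^4) = 5*A^8 + 85*A^4 + 160 + 85*A^-4 + 5*A^-8
  A^-2 * (45*d + 11*d^3) = -11*A^4 - 78 - 78*A^-4 - 11*A^-8
  A^-4 * (15 + 13*d^2) = 13 + 41*A^-4 + 13*A^-8
  A^-6 * (8*d) = -8*A^-4 - 8*A^-8
  A^-8 * (d^2) = A^-4 + 2*A^-8 + A^-12
Summing the groups: <K> = A^20 - 2*A^16 + 2*A^12 - 3*A^8 + 2*A^4 - 2 + 2*A^-4 + A^-12
Normalise by the writhe: (-A^3)^(-w) = (-A^3)^(8) = A^24, so f(A) = A^24 * <K> = A^44 - 2*A^40 + 2*A^36 - 3*A^32 + 2*A^28 - 2*A^24 + 2*A^20 + A^12.
Substitute A = t^(-1/4), i.e. A^e → t^(-e/4): V(t) = t^-3 + 2*t^-5 - 2*t^-6 + 2*t^-7 - 3*t^-8 + 2*t^-9 - 2*t^-10 + t^-11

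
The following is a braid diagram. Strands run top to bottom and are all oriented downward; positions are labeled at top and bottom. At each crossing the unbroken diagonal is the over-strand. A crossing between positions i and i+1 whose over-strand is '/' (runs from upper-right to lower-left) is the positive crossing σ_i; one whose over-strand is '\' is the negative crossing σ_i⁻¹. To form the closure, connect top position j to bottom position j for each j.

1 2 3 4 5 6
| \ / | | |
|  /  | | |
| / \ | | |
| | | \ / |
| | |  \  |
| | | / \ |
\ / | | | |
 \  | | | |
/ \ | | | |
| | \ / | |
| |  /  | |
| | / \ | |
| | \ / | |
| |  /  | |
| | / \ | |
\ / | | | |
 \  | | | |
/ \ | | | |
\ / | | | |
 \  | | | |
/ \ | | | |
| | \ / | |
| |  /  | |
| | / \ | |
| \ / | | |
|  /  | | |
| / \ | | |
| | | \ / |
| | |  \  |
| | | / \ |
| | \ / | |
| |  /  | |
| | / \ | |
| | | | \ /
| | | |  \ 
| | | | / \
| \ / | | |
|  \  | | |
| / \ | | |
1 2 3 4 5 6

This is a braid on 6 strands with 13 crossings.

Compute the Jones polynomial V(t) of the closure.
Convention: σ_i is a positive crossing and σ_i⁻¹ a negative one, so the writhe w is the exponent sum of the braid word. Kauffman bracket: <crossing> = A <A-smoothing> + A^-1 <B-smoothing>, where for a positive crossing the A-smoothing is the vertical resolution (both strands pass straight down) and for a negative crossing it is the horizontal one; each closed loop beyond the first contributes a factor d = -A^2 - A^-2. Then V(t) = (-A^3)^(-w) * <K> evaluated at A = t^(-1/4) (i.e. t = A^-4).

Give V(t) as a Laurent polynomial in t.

Reading the diagram top to bottom ('/'-over between positions i,i+1 = s_i, '\'-over = s_i^-1): braid word = s2 s4^-1 s1^-1 s3 s3 s1^-1 s1^-1 s3 s2 s4^-1 s3 s5^-1 s2^-1.
The presented braid s2 s4^-1 s1^-1 s3 s3 s1^-1 s1^-1 s3 s2 s4^-1 s3 s5^-1 s2^-1 on 6 strands reduces by inverse Markov moves (closure unchanged at each step):
  Deconjugate: the word is γ·β·γ⁻¹ with γ = s2 (prefix) and γ⁻¹ = s2^-1 (suffix); strip both.
  Destabilize: the word has the form β·s5^-1 where s5^-1 occurs only as the final letter (β ∈ B_5); drop it and the last strand → 5 strands.
Reduced to β = s4^-1 s1^-1 s3 s3 s1^-1 s1^-1 s3 s2 s4^-1 s3 on 5 strands, 10 crossings.
Compute on β:
Braid: s4^-1 s1^-1 s3 s3 s1^-1 s1^-1 s3 s2 s4^-1 s3 on 5 strands, 10 crossings.
Writhe w = (#positive) - (#negative) = 5 - 5 = 0.
Enumerate smoothing states for the bracket polynomial. There are 2^10 = 1024 states.
Smooth each crossing (0=||, 1=⌣⌢); contribution A^(Σ sign_k(1-2s_k)) * d^(L-1).
Tabulate the states by total A-exponent and number of loops L (A-exp: L × count):
  A^10: L=6 ×1
  A^8: L=5 ×10
  A^6: L=4 ×41, L=6 ×4
  A^4: L=3 ×83, L=5 ×36, L=7 ×1
  A^2: L=2 ×84, L=4 ×107, L=6 ×19
  A^0: L=1 ×33, L=3 ×143, L=5 ×70, L=7 ×6
  A^-2: L=2 ×68, L=4 ×116, L=6 ×25, L=8 ×1
  A^-4: L=3 ×64, L=5 ×52, L=7 ×4
  A^-6: L=4 ×33, L=6 ×12
  A^-8: L=5 ×9, L=7 ×1
  A^-10: L=6 ×1
Each group contributes A^e * Σ count * d^(L-1):
Powers of d = -A^2 - A^-2: d^2 = A^4 + 2 + A^-4; d^3 = -A^6 - 3*A^2 - 3*A^-2 - A^-6; d^4 = A^8 + 4*A^4 + 6 + 4*A^-4 + A^-8; d^5 = -A^10 - 5*A^6 - 10*A^2 - 10*A^-2 - 5*A^-6 - A^-10; d^6 = A^12 + 6*A^8 + 15*A^4 + 20 + 15*A^-4 + 6*A^-8 + A^-12; d^7 = -A^14 - 7*A^10 - 21*A^6 - 35*A^2 - 35*A^-2 - 21*A^-6 - 7*A^-10 - A^-14.
  A^10 * (d^5) = -A^20 - 5*A^16 - 10*A^12 - 10*A^8 - 5*A^4 - 1
  A^8 * (10*d^4) = 10*A^16 + 40*A^12 + 60*A^8 + 40*A^4 + 10
  A^6 * (41*d^3 + 4*d^5) = -4*A^16 - 61*A^12 - 163*A^8 - 163*A^4 - 61 - 4*A^-4
  A^4 * (83*d^2 + 36*d^4 + d^6) = A^16 + 42*A^12 + 242*A^8 + 402*A^4 + 242 + 42*A^-4 + A^-8
  A^2 * (84*d + 107*d^3 + 19*d^5) = -19*A^12 - 202*A^8 - 595*A^4 - 595 - 202*A^-4 - 19*A^-8
  A^0 * (33 + 143*d^2 + 70*d^4 + 6*d^6) = 6*A^12 + 106*A^8 + 513*A^4 + 859 + 513*A^-4 + 106*A^-8 + 6*A^-12
  A^-2 * (68*d + 116*d^3 + 25*d^5 + d^7) = -A^12 - 32*A^8 - 262*A^4 - 701 - 701*A^-4 - 262*A^-8 - 32*A^-12 - A^-16
  A^-4 * (64*d^2 + 52*d^4 + 4*d^6) = 4*A^8 + 76*A^4 + 332 + 520*A^-4 + 332*A^-8 + 76*A^-12 + 4*A^-16
  A^-6 * (33*d^3 + 12*d^5) = -12*A^4 - 93 - 219*A^-4 - 219*A^-8 - 93*A^-12 - 12*A^-16
  A^-8 * (9*d^4 + d^6) = A^4 + 15 + 51*A^-4 + 74*A^-8 + 51*A^-12 + 15*A^-16 + A^-20
  A^-10 * (d^5) = -1 - 5*A^-4 - 10*A^-8 - 10*A^-12 - 5*A^-16 - A^-20
Summing the groups: <K> = -A^20 + 2*A^16 - 3*A^12 + 5*A^8 - 5*A^4 + 6 - 5*A^-4 + 3*A^-8 - 2*A^-12 + A^-16
Normalise by the writhe: (-A^3)^(-w) = (-A^3)^(0) = 1, so f(A) = 1 * <K> = -A^20 + 2*A^16 - 3*A^12 + 5*A^8 - 5*A^4 + 6 - 5*A^-4 + 3*A^-8 - 2*A^-12 + A^-16.
Substitute A = t^(-1/4), i.e. A^e → t^(-e/4): V(t) = t^4 - 2*t^3 + 3*t^2 - 5*t + 6 - 5*t^-1 + 5*t^-2 - 3*t^-3 + 2*t^-4 - t^-5

Answer: t^4 - 2*t^3 + 3*t^2 - 5*t + 6 - 5*t^-1 + 5*t^-2 - 3*t^-3 + 2*t^-4 - t^-5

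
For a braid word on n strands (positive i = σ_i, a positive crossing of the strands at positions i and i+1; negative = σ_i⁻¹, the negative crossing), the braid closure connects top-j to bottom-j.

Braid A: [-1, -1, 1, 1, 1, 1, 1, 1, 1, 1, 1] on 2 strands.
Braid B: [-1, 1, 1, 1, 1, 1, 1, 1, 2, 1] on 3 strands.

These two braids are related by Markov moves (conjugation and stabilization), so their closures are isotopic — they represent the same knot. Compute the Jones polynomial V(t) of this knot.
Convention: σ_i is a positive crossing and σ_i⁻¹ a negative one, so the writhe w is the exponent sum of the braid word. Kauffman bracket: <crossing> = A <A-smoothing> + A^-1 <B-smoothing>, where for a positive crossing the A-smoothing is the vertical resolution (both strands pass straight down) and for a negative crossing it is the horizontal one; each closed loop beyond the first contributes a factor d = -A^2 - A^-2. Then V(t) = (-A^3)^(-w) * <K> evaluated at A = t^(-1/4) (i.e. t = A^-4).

Markov-equivalent braids have isotopic closures, hence identical knot invariants. Strip the Markov moves from each word to reach a common short braid β, then compute V(t) once on β.
Braid A: s1^-1 s1^-1 s1 s1 s1 s1 s1 s1 s1 s1 s1 on 2 strands reduces by inverse Markov moves (closure unchanged at each step):
  Deconjugate: the word is γ·β·γ⁻¹ with γ = s1^-1 s1^-1 (prefix) and γ⁻¹ = s1 s1 (suffix); strip both.
Reduced to β = s1 s1 s1 s1 s1 s1 s1 on 2 strands, 7 crossings.
Braid B: s1^-1 s1 s1 s1 s1 s1 s1 s1 s2 s1 on 3 strands reduces by inverse Markov moves (closure unchanged at each step):
  Deconjugate: the word is γ·β·γ⁻¹ with γ = s1^-1 (prefix) and γ⁻¹ = s1 (suffix); strip both.
  Destabilize: the word has the form β·s2 where s2 occurs only as the final letter (β ∈ B_2); drop it and the last strand → 2 strands.
Reduced to β = s1 s1 s1 s1 s1 s1 s1 on 2 strands, 7 crossings.
Both give the same β = s1 s1 s1 s1 s1 s1 s1 on 2 strands, so one state sum suffices:
Braid: s1 s1 s1 s1 s1 s1 s1 on 2 strands, 7 crossings.
Writhe w = (#positive) - (#negative) = 7 - 0 = 7.
State-sum expansion of <K>. There are 2^7 = 128 states.
Smooth each crossing (0=||, 1=⌣⌢); contribution A^(Σ sign_k(1-2s_k)) * d^(L-1).
Tabulate the states by total A-exponent and number of loops L (A-exp: L × count):
  A^7: L=2 ×1
  A^5: L=1 ×7
  A^3: L=2 ×21
  A^1: L=3 ×35
  A^-1: L=4 ×35
  A^-3: L=5 ×21
  A^-5: L=6 ×7
  A^-7: L=7 ×1
Each group contributes A^e * Σ count * d^(L-1):
Powers of d = -A^2 - A^-2: d^2 = A^4 + 2 + A^-4; d^3 = -A^6 - 3*A^2 - 3*A^-2 - A^-6; d^4 = A^8 + 4*A^4 + 6 + 4*A^-4 + A^-8; d^5 = -A^10 - 5*A^6 - 10*A^2 - 10*A^-2 - 5*A^-6 - A^-10; d^6 = A^12 + 6*A^8 + 15*A^4 + 20 + 15*A^-4 + 6*A^-8 + A^-12.
  A^7 * (d) = -A^9 - A^5
  A^5 * (7) = 7*A^5
  A^3 * (21*d) = -21*A^5 - 21*A
  A^1 * (35*d^2) = 35*A^5 + 70*A + 35*A^-3
  A^-1 * (35*d^3) = -35*A^5 - 105*A - 105*A^-3 - 35*A^-7
  A^-3 * (21*d^4) = 21*A^5 + 84*A + 126*A^-3 + 84*A^-7 + 21*A^-11
  A^-5 * (7*d^5) = -7*A^5 - 35*A - 70*A^-3 - 70*A^-7 - 35*A^-11 - 7*A^-15
  A^-7 * (d^6) = A^5 + 6*A + 15*A^-3 + 20*A^-7 + 15*A^-11 + 6*A^-15 + A^-19
Summing the groups: <K> = -A^9 - A + A^-3 - A^-7 + A^-11 - A^-15 + A^-19
Normalise by the writhe: (-A^3)^(-w) = (-A^3)^(-7) = -A^-21, so f(A) = -A^-21 * <K> = A^-12 + A^-20 - A^-24 + A^-28 - A^-32 + A^-36 - A^-40.
Substitute A = t^(-1/4), i.e. A^e → t^(-e/4): V(t) = -t^10 + t^9 - t^8 + t^7 - t^6 + t^5 + t^3

Answer: -t^10 + t^9 - t^8 + t^7 - t^6 + t^5 + t^3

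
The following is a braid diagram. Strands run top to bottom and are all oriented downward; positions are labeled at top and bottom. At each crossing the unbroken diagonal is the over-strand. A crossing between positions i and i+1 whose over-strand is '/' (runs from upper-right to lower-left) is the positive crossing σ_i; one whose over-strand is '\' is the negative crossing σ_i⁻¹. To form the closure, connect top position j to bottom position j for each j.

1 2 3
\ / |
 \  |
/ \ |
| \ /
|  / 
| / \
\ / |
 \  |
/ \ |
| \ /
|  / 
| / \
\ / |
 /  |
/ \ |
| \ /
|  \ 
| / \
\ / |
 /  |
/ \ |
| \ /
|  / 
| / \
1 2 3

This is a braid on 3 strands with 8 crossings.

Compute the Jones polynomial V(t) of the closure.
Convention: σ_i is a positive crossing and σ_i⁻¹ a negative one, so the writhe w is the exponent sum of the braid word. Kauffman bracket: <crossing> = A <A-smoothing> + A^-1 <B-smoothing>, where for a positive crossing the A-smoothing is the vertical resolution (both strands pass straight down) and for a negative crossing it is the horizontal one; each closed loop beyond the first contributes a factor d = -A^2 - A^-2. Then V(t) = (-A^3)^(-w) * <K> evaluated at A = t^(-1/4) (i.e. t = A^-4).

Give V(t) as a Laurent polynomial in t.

Reading the diagram top to bottom ('/'-over between positions i,i+1 = s_i, '\'-over = s_i^-1): braid word = s1^-1 s2 s1^-1 s2 s1 s2^-1 s1 s2.
Braid: s1^-1 s2 s1^-1 s2 s1 s2^-1 s1 s2 on 3 strands, 8 crossings.
Writhe w = (#positive) - (#negative) = 5 - 3 = 2.
State-sum expansion of <K>. There are 2^8 = 256 states.
For each crossing: s=0 is the vertical smoothing, s=1 horizontal. Crossing k contributes A^(sign_k * (1 - 2*s_k)); loop factor d = -A^2 - A^-2.
Tabulate the states by total A-exponent and number of loops L (A-exp: L × count):
  A^8: L=2 ×1
  A^6: L=1 ×3, L=3 ×5
  A^4: L=2 ×22, L=4 ×6
  A^2: L=1 ×18, L=3 ×37, L=5 ×1
  A^0: L=2 ×58, L=4 ×12
  A^-2: L=1 ×24, L=3 ×31, L=5 ×1
  A^-4: L=2 ×23, L=4 ×5
  A^-6: L=3 ×8
  A^-8: L=4 ×1
Each group contributes A^e * Σ count * d^(L-1):
Powers of d = -A^2 - A^-2: d^2 = A^4 + 2 + A^-4; d^3 = -A^6 - 3*A^2 - 3*A^-2 - A^-6; d^4 = A^8 + 4*A^4 + 6 + 4*A^-4 + A^-8.
  A^8 * (d) = -A^10 - A^6
  A^6 * (3 + 5*d^2) = 5*A^10 + 13*A^6 + 5*A^2
  A^4 * (22*d + 6*d^3) = -6*A^10 - 40*A^6 - 40*A^2 - 6*A^-2
  A^2 * (18 + 37*d^2 + d^4) = A^10 + 41*A^6 + 98*A^2 + 41*A^-2 + A^-6
  A^0 * (58*d + 12*d^3) = -12*A^6 - 94*A^2 - 94*A^-2 - 12*A^-6
  A^-2 * (24 + 31*d^2 + d^4) = A^6 + 35*A^2 + 92*A^-2 + 35*A^-6 + A^-10
  A^-4 * (23*d + 5*d^3) = -5*A^2 - 38*A^-2 - 38*A^-6 - 5*A^-10
  A^-6 * (8*d^2) = 8*A^-2 + 16*A^-6 + 8*A^-10
  A^-8 * (d^3) = -A^-2 - 3*A^-6 - 3*A^-10 - A^-14
Summing the groups: <K> = -A^10 + 2*A^6 - A^2 + 2*A^-2 - A^-6 + A^-10 - A^-14
Normalise by the writhe: (-A^3)^(-w) = (-A^3)^(-2) = A^-6, so f(A) = A^-6 * <K> = -A^4 + 2 - A^-4 + 2*A^-8 - A^-12 + A^-16 - A^-20.
Substitute A = t^(-1/4), i.e. A^e → t^(-e/4): V(t) = -t^5 + t^4 - t^3 + 2*t^2 - t + 2 - t^-1

Answer: -t^5 + t^4 - t^3 + 2*t^2 - t + 2 - t^-1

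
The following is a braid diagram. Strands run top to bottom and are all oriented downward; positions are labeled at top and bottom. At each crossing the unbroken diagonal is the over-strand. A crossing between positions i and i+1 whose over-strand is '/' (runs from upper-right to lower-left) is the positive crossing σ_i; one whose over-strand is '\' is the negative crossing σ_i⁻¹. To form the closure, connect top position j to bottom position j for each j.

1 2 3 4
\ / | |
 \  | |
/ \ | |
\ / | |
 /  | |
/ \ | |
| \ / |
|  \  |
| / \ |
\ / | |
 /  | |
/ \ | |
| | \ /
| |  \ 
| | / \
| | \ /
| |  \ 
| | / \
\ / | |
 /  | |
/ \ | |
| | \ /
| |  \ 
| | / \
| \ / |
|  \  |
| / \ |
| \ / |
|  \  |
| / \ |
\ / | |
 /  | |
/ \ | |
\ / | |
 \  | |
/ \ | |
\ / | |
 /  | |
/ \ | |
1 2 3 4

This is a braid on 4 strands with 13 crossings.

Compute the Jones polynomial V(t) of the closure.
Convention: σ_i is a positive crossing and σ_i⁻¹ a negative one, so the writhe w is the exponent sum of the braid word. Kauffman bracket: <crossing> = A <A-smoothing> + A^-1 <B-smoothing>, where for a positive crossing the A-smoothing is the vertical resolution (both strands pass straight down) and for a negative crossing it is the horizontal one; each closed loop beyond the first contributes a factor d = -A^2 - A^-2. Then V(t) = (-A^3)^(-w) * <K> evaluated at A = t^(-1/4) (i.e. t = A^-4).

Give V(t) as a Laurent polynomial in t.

-t^2 + 2*t - 3 + 6*t^-1 - 6*t^-2 + 7*t^-3 - 6*t^-4 + 4*t^-5 - 3*t^-6 + t^-7

Derivation:
Reading the diagram top to bottom ('/'-over between positions i,i+1 = s_i, '\'-over = s_i^-1): braid word = s1^-1 s1 s2^-1 s1 s3^-1 s3^-1 s1 s3^-1 s2^-1 s2^-1 s1 s1^-1 s1.
The presented braid s1^-1 s1 s2^-1 s1 s3^-1 s3^-1 s1 s3^-1 s2^-1 s2^-1 s1 s1^-1 s1 on 4 strands reduces by inverse Markov moves (closure unchanged at each step):
  Deconjugate: the word is γ·β·γ⁻¹ with γ = s1^-1 s1 (prefix) and γ⁻¹ = s1^-1 s1 (suffix); strip both.
Reduced to β = s2^-1 s1 s3^-1 s3^-1 s1 s3^-1 s2^-1 s2^-1 s1 on 4 strands, 9 crossings.
Compute on β:
Braid: s2^-1 s1 s3^-1 s3^-1 s1 s3^-1 s2^-1 s2^-1 s1 on 4 strands, 9 crossings.
Writhe w = (#positive) - (#negative) = 3 - 6 = -3.
Enumerate smoothing states for the bracket polynomial. There are 2^9 = 512 states.
Smooth each crossing (0=||, 1=⌣⌢); contribution A^(Σ sign_k(1-2s_k)) * d^(L-1).
Tabulate the states by total A-exponent and number of loops L (A-exp: L × count):
  A^9: L=6 ×1
  A^7: L=5 ×9
  A^5: L=4 ×35, L=6 ×1
  A^3: L=3 ×73, L=5 ×11
  A^1: L=2 ×81, L=4 ×44, L=6 ×1
  A^-1: L=1 ×39, L=3 ×77, L=5 ×10
  A^-3: L=2 ×55, L=4 ×28, L=6 ×1
  A^-5: L=3 ×32, L=5 ×4
  A^-7: L=4 ×9
  A^-9: L=5 ×1
Each group contributes A^e * Σ count * d^(L-1):
Powers of d = -A^2 - A^-2: d^2 = A^4 + 2 + A^-4; d^3 = -A^6 - 3*A^2 - 3*A^-2 - A^-6; d^4 = A^8 + 4*A^4 + 6 + 4*A^-4 + A^-8; d^5 = -A^10 - 5*A^6 - 10*A^2 - 10*A^-2 - 5*A^-6 - A^-10.
  A^9 * (d^5) = -A^19 - 5*A^15 - 10*A^11 - 10*A^7 - 5*A^3 - A^-1
  A^7 * (9*d^4) = 9*A^15 + 36*A^11 + 54*A^7 + 36*A^3 + 9*A^-1
  A^5 * (35*d^3 + d^5) = -A^15 - 40*A^11 - 115*A^7 - 115*A^3 - 40*A^-1 - A^-5
  A^3 * (73*d^2 + 11*d^4) = 11*A^11 + 117*A^7 + 212*A^3 + 117*A^-1 + 11*A^-5
  A^1 * (81*d + 44*d^3 + d^5) = -A^11 - 49*A^7 - 223*A^3 - 223*A^-1 - 49*A^-5 - A^-9
  A^-1 * (39 + 77*d^2 + 10*d^4) = 10*A^7 + 117*A^3 + 253*A^-1 + 117*A^-5 + 10*A^-9
  A^-3 * (55*d + 28*d^3 + d^5) = -A^7 - 33*A^3 - 149*A^-1 - 149*A^-5 - 33*A^-9 - A^-13
  A^-5 * (32*d^2 + 4*d^4) = 4*A^3 + 48*A^-1 + 88*A^-5 + 48*A^-9 + 4*A^-13
  A^-7 * (9*d^3) = -9*A^-1 - 27*A^-5 - 27*A^-9 - 9*A^-13
  A^-9 * (d^4) = A^-1 + 4*A^-5 + 6*A^-9 + 4*A^-13 + A^-17
Summing the groups: <K> = -A^19 + 3*A^15 - 4*A^11 + 6*A^7 - 7*A^3 + 6*A^-1 - 6*A^-5 + 3*A^-9 - 2*A^-13 + A^-17
Normalise by the writhe: (-A^3)^(-w) = (-A^3)^(3) = -A^9, so f(A) = -A^9 * <K> = A^28 - 3*A^24 + 4*A^20 - 6*A^16 + 7*A^12 - 6*A^8 + 6*A^4 - 3 + 2*A^-4 - A^-8.
Substitute A = t^(-1/4), i.e. A^e → t^(-e/4): V(t) = -t^2 + 2*t - 3 + 6*t^-1 - 6*t^-2 + 7*t^-3 - 6*t^-4 + 4*t^-5 - 3*t^-6 + t^-7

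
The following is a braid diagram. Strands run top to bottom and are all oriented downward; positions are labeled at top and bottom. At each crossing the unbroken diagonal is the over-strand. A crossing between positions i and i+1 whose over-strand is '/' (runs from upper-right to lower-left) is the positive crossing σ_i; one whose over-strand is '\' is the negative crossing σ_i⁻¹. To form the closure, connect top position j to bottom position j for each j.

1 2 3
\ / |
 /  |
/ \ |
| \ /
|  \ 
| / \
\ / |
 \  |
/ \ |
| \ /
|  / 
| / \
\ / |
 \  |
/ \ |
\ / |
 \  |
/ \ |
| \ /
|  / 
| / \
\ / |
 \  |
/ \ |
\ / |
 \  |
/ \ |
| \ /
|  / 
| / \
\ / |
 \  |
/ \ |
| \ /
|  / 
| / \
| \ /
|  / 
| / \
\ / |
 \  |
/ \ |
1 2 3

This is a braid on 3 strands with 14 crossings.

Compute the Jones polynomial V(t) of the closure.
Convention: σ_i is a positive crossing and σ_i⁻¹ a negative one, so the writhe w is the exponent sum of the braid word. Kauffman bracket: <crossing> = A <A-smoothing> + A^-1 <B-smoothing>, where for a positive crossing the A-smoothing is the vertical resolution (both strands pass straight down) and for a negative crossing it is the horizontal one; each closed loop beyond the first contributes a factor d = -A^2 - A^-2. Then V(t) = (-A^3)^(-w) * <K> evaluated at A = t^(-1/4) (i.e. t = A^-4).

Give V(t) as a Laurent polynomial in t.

Reading the diagram top to bottom ('/'-over between positions i,i+1 = s_i, '\'-over = s_i^-1): braid word = s1 s2^-1 s1^-1 s2 s1^-1 s1^-1 s2 s1^-1 s1^-1 s2 s1^-1 s2 s2 s1^-1.
The presented braid s1 s2^-1 s1^-1 s2 s1^-1 s1^-1 s2 s1^-1 s1^-1 s2 s1^-1 s2 s2 s1^-1 on 3 strands reduces by inverse Markov moves (closure unchanged at each step):
  Deconjugate: the word is γ·β·γ⁻¹ with γ = s1 s2^-1 (prefix) and γ⁻¹ = s2 s1^-1 (suffix); strip both.
Reduced to β = s1^-1 s2 s1^-1 s1^-1 s2 s1^-1 s1^-1 s2 s1^-1 s2 on 3 strands, 10 crossings.
Compute on β:
Braid: s1^-1 s2 s1^-1 s1^-1 s2 s1^-1 s1^-1 s2 s1^-1 s2 on 3 strands, 10 crossings.
Writhe w = (#positive) - (#negative) = 4 - 6 = -2.
State-sum expansion of <K>. There are 2^10 = 1024 states.
Smooth each crossing (0=||, 1=⌣⌢); contribution A^(Σ sign_k(1-2s_k)) * d^(L-1).
Tabulate the states by total A-exponent and number of loops L (A-exp: L × count):
  A^10: L=7 ×1
  A^8: L=6 ×10
  A^6: L=5 ×45
  A^4: L=4 ×118, L=6 ×2
  A^2: L=3 ×193, L=5 ×17
  A^0: L=2 ×192, L=4 ×59, L=6 ×1
  A^-2: L=1 ×95, L=3 ×108, L=5 ×7
  A^-4: L=2 ×95, L=4 ×25
  A^-6: L=3 ×43, L=5 ×2
  A^-8: L=4 ×10
  A^-10: L=5 ×1
Each group contributes A^e * Σ count * d^(L-1):
Powers of d = -A^2 - A^-2: d^2 = A^4 + 2 + A^-4; d^3 = -A^6 - 3*A^2 - 3*A^-2 - A^-6; d^4 = A^8 + 4*A^4 + 6 + 4*A^-4 + A^-8; d^5 = -A^10 - 5*A^6 - 10*A^2 - 10*A^-2 - 5*A^-6 - A^-10; d^6 = A^12 + 6*A^8 + 15*A^4 + 20 + 15*A^-4 + 6*A^-8 + A^-12.
  A^10 * (d^6) = A^22 + 6*A^18 + 15*A^14 + 20*A^10 + 15*A^6 + 6*A^2 + A^-2
  A^8 * (10*d^5) = -10*A^18 - 50*A^14 - 100*A^10 - 100*A^6 - 50*A^2 - 10*A^-2
  A^6 * (45*d^4) = 45*A^14 + 180*A^10 + 270*A^6 + 180*A^2 + 45*A^-2
  A^4 * (118*d^3 + 2*d^5) = -2*A^14 - 128*A^10 - 374*A^6 - 374*A^2 - 128*A^-2 - 2*A^-6
  A^2 * (193*d^2 + 17*d^4) = 17*A^10 + 261*A^6 + 488*A^2 + 261*A^-2 + 17*A^-6
  A^0 * (192*d + 59*d^3 + d^5) = -A^10 - 64*A^6 - 379*A^2 - 379*A^-2 - 64*A^-6 - A^-10
  A^-2 * (95 + 108*d^2 + 7*d^4) = 7*A^6 + 136*A^2 + 353*A^-2 + 136*A^-6 + 7*A^-10
  A^-4 * (95*d + 25*d^3) = -25*A^2 - 170*A^-2 - 170*A^-6 - 25*A^-10
  A^-6 * (43*d^2 + 2*d^4) = 2*A^2 + 51*A^-2 + 98*A^-6 + 51*A^-10 + 2*A^-14
  A^-8 * (10*d^3) = -10*A^-2 - 30*A^-6 - 30*A^-10 - 10*A^-14
  A^-10 * (d^4) = A^-2 + 4*A^-6 + 6*A^-10 + 4*A^-14 + A^-18
Summing the groups: <K> = A^22 - 4*A^18 + 8*A^14 - 12*A^10 + 15*A^6 - 16*A^2 + 15*A^-2 - 11*A^-6 + 8*A^-10 - 4*A^-14 + A^-18
Normalise by the writhe: (-A^3)^(-w) = (-A^3)^(2) = A^6, so f(A) = A^6 * <K> = A^28 - 4*A^24 + 8*A^20 - 12*A^16 + 15*A^12 - 16*A^8 + 15*A^4 - 11 + 8*A^-4 - 4*A^-8 + A^-12.
Substitute A = t^(-1/4), i.e. A^e → t^(-e/4): V(t) = t^3 - 4*t^2 + 8*t - 11 + 15*t^-1 - 16*t^-2 + 15*t^-3 - 12*t^-4 + 8*t^-5 - 4*t^-6 + t^-7

Answer: t^3 - 4*t^2 + 8*t - 11 + 15*t^-1 - 16*t^-2 + 15*t^-3 - 12*t^-4 + 8*t^-5 - 4*t^-6 + t^-7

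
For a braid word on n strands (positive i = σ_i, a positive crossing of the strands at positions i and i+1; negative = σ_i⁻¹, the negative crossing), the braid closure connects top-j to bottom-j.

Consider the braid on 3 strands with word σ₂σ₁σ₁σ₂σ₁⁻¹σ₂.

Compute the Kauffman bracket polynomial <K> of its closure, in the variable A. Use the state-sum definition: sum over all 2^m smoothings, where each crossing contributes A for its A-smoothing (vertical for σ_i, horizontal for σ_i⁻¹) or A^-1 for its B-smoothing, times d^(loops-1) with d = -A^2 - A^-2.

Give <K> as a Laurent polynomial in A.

Braid: s2 s1 s1 s2 s1^-1 s2 on 3 strands, 6 crossings.
Writhe w = (#positive) - (#negative) = 5 - 1 = 4.
Computing the Kauffman bracket via state sum. There are 2^6 = 64 states.
For each crossing: s=0 is the vertical smoothing, s=1 horizontal. Crossing k contributes A^(sign_k * (1 - 2*s_k)); loop factor d = -A^2 - A^-2.
Tabulate the states by total A-exponent and number of loops L (A-exp: L × count):
  A^6: L=2 ×1
  A^4: L=1 ×3, L=3 ×3
  A^2: L=2 ×14, L=4 ×1
  A^0: L=1 ×10, L=3 ×10
  A^-2: L=2 ×13, L=4 ×2
  A^-4: L=3 ×6
  A^-6: L=4 ×1
Each group contributes A^e * Σ count * d^(L-1):
Powers of d = -A^2 - A^-2: d^2 = A^4 + 2 + A^-4; d^3 = -A^6 - 3*A^2 - 3*A^-2 - A^-6.
  A^6 * (d) = -A^8 - A^4
  A^4 * (3 + 3*d^2) = 3*A^8 + 9*A^4 + 3
  A^2 * (14*d + d^3) = -A^8 - 17*A^4 - 17 - A^-4
  A^0 * (10 + 10*d^2) = 10*A^4 + 30 + 10*A^-4
  A^-2 * (13*d + 2*d^3) = -2*A^4 - 19 - 19*A^-4 - 2*A^-8
  A^-4 * (6*d^2) = 6 + 12*A^-4 + 6*A^-8
  A^-6 * (d^3) = -1 - 3*A^-4 - 3*A^-8 - A^-12
Summing the groups: <K> = A^8 - A^4 + 2 - A^-4 + A^-8 - A^-12

Answer: A^8 - A^4 + 2 - A^-4 + A^-8 - A^-12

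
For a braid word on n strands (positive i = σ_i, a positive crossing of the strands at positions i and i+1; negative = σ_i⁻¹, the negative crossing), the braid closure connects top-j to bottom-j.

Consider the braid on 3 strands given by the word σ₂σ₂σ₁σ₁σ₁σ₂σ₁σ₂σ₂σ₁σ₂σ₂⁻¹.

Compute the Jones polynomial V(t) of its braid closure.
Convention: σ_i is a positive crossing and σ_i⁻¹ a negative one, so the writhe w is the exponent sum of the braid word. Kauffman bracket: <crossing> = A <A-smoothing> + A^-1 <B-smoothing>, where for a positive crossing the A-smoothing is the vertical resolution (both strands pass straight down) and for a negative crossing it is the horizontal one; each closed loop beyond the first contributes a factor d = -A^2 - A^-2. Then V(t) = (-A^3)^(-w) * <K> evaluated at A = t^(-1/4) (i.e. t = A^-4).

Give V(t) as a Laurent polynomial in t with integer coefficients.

-t^10 + t^6 + t^4

Derivation:
The presented braid s2 s2 s1 s1 s1 s2 s1 s2 s2 s1 s2 s2^-1 on 3 strands reduces by inverse Markov moves (closure unchanged at each step):
  Deconjugate: the word is γ·β·γ⁻¹ with γ = s2 (prefix) and γ⁻¹ = s2^-1 (suffix); strip both.
Reduced to β = s2 s1 s1 s1 s2 s1 s2 s2 s1 s2 on 3 strands, 10 crossings.
Compute on β:
Braid: s2 s1 s1 s1 s2 s1 s2 s2 s1 s2 on 3 strands, 10 crossings.
Writhe w = (#positive) - (#negative) = 10 - 0 = 10.
Enumerate smoothing states for the bracket polynomial. There are 2^10 = 1024 states.
Each crossing splits two ways (0=vertical, 1=horizontal). The state's weight is A^(#A-smoothings - #B-smoothings) * d^(loops - 1).
Tabulate the states by total A-exponent and number of loops L (A-exp: L × count):
  A^10: L=3 ×1
  A^8: L=2 ×10
  A^6: L=1 ×25, L=3 ×20
  A^4: L=2 ×100, L=4 ×20
  A^2: L=1 ×36, L=3 ×164, L=5 ×10
  A^0: L=2 ×108, L=4 ×142, L=6 ×2
  A^-2: L=1 ×12, L=3 ×129, L=5 ×69
  A^-4: L=2 ×24, L=4 ×78, L=6 ×18
  A^-6: L=3 ×19, L=5 ×24, L=7 ×2
  A^-8: L=4 ×7, L=6 ×3
  A^-10: L=5 ×1
Each group contributes A^e * Σ count * d^(L-1):
Powers of d = -A^2 - A^-2: d^2 = A^4 + 2 + A^-4; d^3 = -A^6 - 3*A^2 - 3*A^-2 - A^-6; d^4 = A^8 + 4*A^4 + 6 + 4*A^-4 + A^-8; d^5 = -A^10 - 5*A^6 - 10*A^2 - 10*A^-2 - 5*A^-6 - A^-10; d^6 = A^12 + 6*A^8 + 15*A^4 + 20 + 15*A^-4 + 6*A^-8 + A^-12.
  A^10 * (d^2) = A^14 + 2*A^10 + A^6
  A^8 * (10*d) = -10*A^10 - 10*A^6
  A^6 * (25 + 20*d^2) = 20*A^10 + 65*A^6 + 20*A^2
  A^4 * (100*d + 20*d^3) = -20*A^10 - 160*A^6 - 160*A^2 - 20*A^-2
  A^2 * (36 + 164*d^2 + 10*d^4) = 10*A^10 + 204*A^6 + 424*A^2 + 204*A^-2 + 10*A^-6
  A^0 * (108*d + 142*d^3 + 2*d^5) = -2*A^10 - 152*A^6 - 554*A^2 - 554*A^-2 - 152*A^-6 - 2*A^-10
  A^-2 * (12 + 129*d^2 + 69*d^4) = 69*A^6 + 405*A^2 + 684*A^-2 + 405*A^-6 + 69*A^-10
  A^-4 * (24*d + 78*d^3 + 18*d^5) = -18*A^6 - 168*A^2 - 438*A^-2 - 438*A^-6 - 168*A^-10 - 18*A^-14
  A^-6 * (19*d^2 + 24*d^4 + 2*d^6) = 2*A^6 + 36*A^2 + 145*A^-2 + 222*A^-6 + 145*A^-10 + 36*A^-14 + 2*A^-18
  A^-8 * (7*d^3 + 3*d^5) = -3*A^2 - 22*A^-2 - 51*A^-6 - 51*A^-10 - 22*A^-14 - 3*A^-18
  A^-10 * (d^4) = A^-2 + 4*A^-6 + 6*A^-10 + 4*A^-14 + A^-18
Summing the groups: <K> = A^14 + A^6 - A^-10
Normalise by the writhe: (-A^3)^(-w) = (-A^3)^(-10) = A^-30, so f(A) = A^-30 * <K> = A^-16 + A^-24 - A^-40.
Substitute A = t^(-1/4), i.e. A^e → t^(-e/4): V(t) = -t^10 + t^6 + t^4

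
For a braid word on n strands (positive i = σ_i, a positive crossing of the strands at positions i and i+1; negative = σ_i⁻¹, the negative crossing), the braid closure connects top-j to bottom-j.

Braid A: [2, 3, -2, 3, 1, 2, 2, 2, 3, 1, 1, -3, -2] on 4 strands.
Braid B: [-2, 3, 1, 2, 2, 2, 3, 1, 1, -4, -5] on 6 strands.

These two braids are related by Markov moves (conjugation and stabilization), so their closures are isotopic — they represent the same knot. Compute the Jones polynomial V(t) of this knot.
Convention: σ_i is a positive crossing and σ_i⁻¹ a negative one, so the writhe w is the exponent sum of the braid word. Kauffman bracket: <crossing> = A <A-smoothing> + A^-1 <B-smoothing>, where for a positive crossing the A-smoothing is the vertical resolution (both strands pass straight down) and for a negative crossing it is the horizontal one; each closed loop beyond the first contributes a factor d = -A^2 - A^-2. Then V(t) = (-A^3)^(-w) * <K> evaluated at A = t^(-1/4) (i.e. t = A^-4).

Markov-equivalent braids have isotopic closures, hence identical knot invariants. Strip the Markov moves from each word to reach a common short braid β, then compute V(t) once on β.
Braid A: s2 s3 s2^-1 s3 s1 s2 s2 s2 s3 s1 s1 s3^-1 s2^-1 on 4 strands reduces by inverse Markov moves (closure unchanged at each step):
  Deconjugate: the word is γ·β·γ⁻¹ with γ = s2 s3 (prefix) and γ⁻¹ = s3^-1 s2^-1 (suffix); strip both.
Reduced to β = s2^-1 s3 s1 s2 s2 s2 s3 s1 s1 on 4 strands, 9 crossings.
Braid B: s2^-1 s3 s1 s2 s2 s2 s3 s1 s1 s4^-1 s5^-1 on 6 strands reduces by inverse Markov moves (closure unchanged at each step):
  Destabilize: the word has the form β·s5^-1 where s5^-1 occurs only as the final letter (β ∈ B_5); drop it and the last strand → 5 strands.
  Destabilize: the word has the form β·s4^-1 where s4^-1 occurs only as the final letter (β ∈ B_4); drop it and the last strand → 4 strands.
Reduced to β = s2^-1 s3 s1 s2 s2 s2 s3 s1 s1 on 4 strands, 9 crossings.
Both give the same β = s2^-1 s3 s1 s2 s2 s2 s3 s1 s1 on 4 strands, so one state sum suffices:
Braid: s2^-1 s3 s1 s2 s2 s2 s3 s1 s1 on 4 strands, 9 crossings.
Writhe w = (#positive) - (#negative) = 8 - 1 = 7.
Computing the Kauffman bracket via state sum. There are 2^9 = 512 states.
Smooth each crossing (0=||, 1=⌣⌢); contribution A^(Σ sign_k(1-2s_k)) * d^(L-1).
Tabulate the states by total A-exponent and number of loops L (A-exp: L × count):
  A^9: L=3 ×1
  A^7: L=2 ×5, L=4 ×4
  A^5: L=1 ×6, L=3 ×27, L=5 ×3
  A^3: L=2 ×57, L=4 ×26, L=6 ×1
  A^1: L=1 ×39, L=3 ×77, L=5 ×10
  A^-1: L=2 ×81, L=4 ×44, L=6 ×1
  A^-3: L=3 ×73, L=5 ×11
  A^-5: L=4 ×35, L=6 ×1
  A^-7: L=5 ×9
  A^-9: L=6 ×1
Each group contributes A^e * Σ count * d^(L-1):
Powers of d = -A^2 - A^-2: d^2 = A^4 + 2 + A^-4; d^3 = -A^6 - 3*A^2 - 3*A^-2 - A^-6; d^4 = A^8 + 4*A^4 + 6 + 4*A^-4 + A^-8; d^5 = -A^10 - 5*A^6 - 10*A^2 - 10*A^-2 - 5*A^-6 - A^-10.
  A^9 * (d^2) = A^13 + 2*A^9 + A^5
  A^7 * (5*d + 4*d^3) = -4*A^13 - 17*A^9 - 17*A^5 - 4*A
  A^5 * (6 + 27*d^2 + 3*d^4) = 3*A^13 + 39*A^9 + 78*A^5 + 39*A + 3*A^-3
  A^3 * (57*d + 26*d^3 + d^5) = -A^13 - 31*A^9 - 145*A^5 - 145*A - 31*A^-3 - A^-7
  A^1 * (39 + 77*d^2 + 10*d^4) = 10*A^9 + 117*A^5 + 253*A + 117*A^-3 + 10*A^-7
  A^-1 * (81*d + 44*d^3 + d^5) = -A^9 - 49*A^5 - 223*A - 223*A^-3 - 49*A^-7 - A^-11
  A^-3 * (73*d^2 + 11*d^4) = 11*A^5 + 117*A + 212*A^-3 + 117*A^-7 + 11*A^-11
  A^-5 * (35*d^3 + d^5) = -A^5 - 40*A - 115*A^-3 - 115*A^-7 - 40*A^-11 - A^-15
  A^-7 * (9*d^4) = 9*A + 36*A^-3 + 54*A^-7 + 36*A^-11 + 9*A^-15
  A^-9 * (d^5) = -A - 5*A^-3 - 10*A^-7 - 10*A^-11 - 5*A^-15 - A^-19
Summing the groups: <K> = -A^13 + 2*A^9 - 5*A^5 + 5*A - 6*A^-3 + 6*A^-7 - 4*A^-11 + 3*A^-15 - A^-19
Normalise by the writhe: (-A^3)^(-w) = (-A^3)^(-7) = -A^-21, so f(A) = -A^-21 * <K> = A^-8 - 2*A^-12 + 5*A^-16 - 5*A^-20 + 6*A^-24 - 6*A^-28 + 4*A^-32 - 3*A^-36 + A^-40.
Substitute A = t^(-1/4), i.e. A^e → t^(-e/4): V(t) = t^10 - 3*t^9 + 4*t^8 - 6*t^7 + 6*t^6 - 5*t^5 + 5*t^4 - 2*t^3 + t^2

Answer: t^10 - 3*t^9 + 4*t^8 - 6*t^7 + 6*t^6 - 5*t^5 + 5*t^4 - 2*t^3 + t^2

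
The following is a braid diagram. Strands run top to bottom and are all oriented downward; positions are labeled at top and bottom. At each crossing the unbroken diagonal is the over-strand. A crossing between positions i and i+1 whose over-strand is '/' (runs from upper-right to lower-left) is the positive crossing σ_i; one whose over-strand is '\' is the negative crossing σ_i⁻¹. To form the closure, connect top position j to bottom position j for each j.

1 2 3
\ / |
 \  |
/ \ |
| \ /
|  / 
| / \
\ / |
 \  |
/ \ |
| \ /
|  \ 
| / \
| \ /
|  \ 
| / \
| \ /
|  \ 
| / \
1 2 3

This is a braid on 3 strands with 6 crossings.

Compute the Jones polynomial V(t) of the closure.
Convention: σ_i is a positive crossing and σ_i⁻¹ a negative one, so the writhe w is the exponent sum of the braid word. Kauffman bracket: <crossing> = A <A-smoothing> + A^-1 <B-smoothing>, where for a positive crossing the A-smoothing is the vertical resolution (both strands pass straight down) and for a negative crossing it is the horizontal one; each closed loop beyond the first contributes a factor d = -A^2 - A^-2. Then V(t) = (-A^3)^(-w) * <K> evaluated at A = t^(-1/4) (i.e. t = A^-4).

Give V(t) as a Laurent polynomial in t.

t^-1 - t^-2 + 2*t^-3 - t^-4 + t^-5 - t^-6

Derivation:
Reading the diagram top to bottom ('/'-over between positions i,i+1 = s_i, '\'-over = s_i^-1): braid word = s1^-1 s2 s1^-1 s2^-1 s2^-1 s2^-1.
Braid: s1^-1 s2 s1^-1 s2^-1 s2^-1 s2^-1 on 3 strands, 6 crossings.
Writhe w = (#positive) - (#negative) = 1 - 5 = -4.
Enumerate smoothing states for the bracket polynomial. There are 2^6 = 64 states.
Each crossing splits two ways (0=vertical, 1=horizontal). The state's weight is A^(#A-smoothings - #B-smoothings) * d^(loops - 1).
Tabulate the states by total A-exponent and number of loops L (A-exp: L × count):
  A^6: L=4 ×1
  A^4: L=3 ×6
  A^2: L=2 ×12, L=4 ×3
  A^0: L=1 ×9, L=3 ×10, L=5 ×1
  A^-2: L=2 ×12, L=4 ×3
  A^-4: L=1 ×2, L=3 ×4
  A^-6: L=2 ×1
Each group contributes A^e * Σ count * d^(L-1):
Powers of d = -A^2 - A^-2: d^2 = A^4 + 2 + A^-4; d^3 = -A^6 - 3*A^2 - 3*A^-2 - A^-6; d^4 = A^8 + 4*A^4 + 6 + 4*A^-4 + A^-8.
  A^6 * (d^3) = -A^12 - 3*A^8 - 3*A^4 - 1
  A^4 * (6*d^2) = 6*A^8 + 12*A^4 + 6
  A^2 * (12*d + 3*d^3) = -3*A^8 - 21*A^4 - 21 - 3*A^-4
  A^0 * (9 + 10*d^2 + d^4) = A^8 + 14*A^4 + 35 + 14*A^-4 + A^-8
  A^-2 * (12*d + 3*d^3) = -3*A^4 - 21 - 21*A^-4 - 3*A^-8
  A^-4 * (2 + 4*d^2) = 4 + 10*A^-4 + 4*A^-8
  A^-6 * (d) = -A^-4 - A^-8
Summing the groups: <K> = -A^12 + A^8 - A^4 + 2 - A^-4 + A^-8
Normalise by the writhe: (-A^3)^(-w) = (-A^3)^(4) = A^12, so f(A) = A^12 * <K> = -A^24 + A^20 - A^16 + 2*A^12 - A^8 + A^4.
Substitute A = t^(-1/4), i.e. A^e → t^(-e/4): V(t) = t^-1 - t^-2 + 2*t^-3 - t^-4 + t^-5 - t^-6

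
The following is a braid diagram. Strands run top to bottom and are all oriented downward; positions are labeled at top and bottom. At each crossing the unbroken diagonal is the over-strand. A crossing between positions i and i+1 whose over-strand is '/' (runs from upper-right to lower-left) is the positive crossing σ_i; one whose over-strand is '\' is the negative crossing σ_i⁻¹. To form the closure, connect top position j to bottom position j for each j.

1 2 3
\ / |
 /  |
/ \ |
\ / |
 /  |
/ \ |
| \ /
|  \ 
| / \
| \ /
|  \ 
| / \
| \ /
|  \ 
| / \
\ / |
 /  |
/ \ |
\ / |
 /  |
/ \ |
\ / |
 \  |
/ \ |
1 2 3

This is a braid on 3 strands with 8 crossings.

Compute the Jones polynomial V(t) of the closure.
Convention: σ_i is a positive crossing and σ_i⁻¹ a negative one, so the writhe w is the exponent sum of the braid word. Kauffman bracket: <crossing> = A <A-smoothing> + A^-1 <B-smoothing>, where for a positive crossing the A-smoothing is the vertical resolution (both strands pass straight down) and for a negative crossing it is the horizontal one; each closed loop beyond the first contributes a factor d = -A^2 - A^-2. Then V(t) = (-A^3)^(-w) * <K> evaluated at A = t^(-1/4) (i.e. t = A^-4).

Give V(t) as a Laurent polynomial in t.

Reading the diagram top to bottom ('/'-over between positions i,i+1 = s_i, '\'-over = s_i^-1): braid word = s1 s1 s2^-1 s2^-1 s2^-1 s1 s1 s1^-1.
The presented braid s1 s1 s2^-1 s2^-1 s2^-1 s1 s1 s1^-1 on 3 strands reduces by inverse Markov moves (closure unchanged at each step):
  Deconjugate: the word is γ·β·γ⁻¹ with γ = s1 (prefix) and γ⁻¹ = s1^-1 (suffix); strip both.
Reduced to β = s1 s2^-1 s2^-1 s2^-1 s1 s1 on 3 strands, 6 crossings.
Compute on β:
Braid: s1 s2^-1 s2^-1 s2^-1 s1 s1 on 3 strands, 6 crossings.
Writhe w = (#positive) - (#negative) = 3 - 3 = 0.
Computing the Kauffman bracket via state sum. There are 2^6 = 64 states.
Smooth each crossing (0=||, 1=⌣⌢); contribution A^(Σ sign_k(1-2s_k)) * d^(L-1).
Tabulate the states by total A-exponent and number of loops L (A-exp: L × count):
  A^6: L=4 ×1
  A^4: L=3 ×6
  A^2: L=2 ×12, L=4 ×3
  A^0: L=1 ×9, L=3 ×10, L=5 ×1
  A^-2: L=2 ×12, L=4 ×3
  A^-4: L=3 ×6
  A^-6: L=4 ×1
Each group contributes A^e * Σ count * d^(L-1):
Powers of d = -A^2 - A^-2: d^2 = A^4 + 2 + A^-4; d^3 = -A^6 - 3*A^2 - 3*A^-2 - A^-6; d^4 = A^8 + 4*A^4 + 6 + 4*A^-4 + A^-8.
  A^6 * (d^3) = -A^12 - 3*A^8 - 3*A^4 - 1
  A^4 * (6*d^2) = 6*A^8 + 12*A^4 + 6
  A^2 * (12*d + 3*d^3) = -3*A^8 - 21*A^4 - 21 - 3*A^-4
  A^0 * (9 + 10*d^2 + d^4) = A^8 + 14*A^4 + 35 + 14*A^-4 + A^-8
  A^-2 * (12*d + 3*d^3) = -3*A^4 - 21 - 21*A^-4 - 3*A^-8
  A^-4 * (6*d^2) = 6 + 12*A^-4 + 6*A^-8
  A^-6 * (d^3) = -1 - 3*A^-4 - 3*A^-8 - A^-12
Summing the groups: <K> = -A^12 + A^8 - A^4 + 3 - A^-4 + A^-8 - A^-12
Normalise by the writhe: (-A^3)^(-w) = (-A^3)^(0) = 1, so f(A) = 1 * <K> = -A^12 + A^8 - A^4 + 3 - A^-4 + A^-8 - A^-12.
Substitute A = t^(-1/4), i.e. A^e → t^(-e/4): V(t) = -t^3 + t^2 - t + 3 - t^-1 + t^-2 - t^-3

Answer: -t^3 + t^2 - t + 3 - t^-1 + t^-2 - t^-3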